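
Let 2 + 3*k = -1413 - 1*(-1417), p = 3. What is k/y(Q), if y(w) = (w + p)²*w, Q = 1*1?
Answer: 1/24 ≈ 0.041667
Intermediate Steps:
k = ⅔ (k = -⅔ + (-1413 - 1*(-1417))/3 = -⅔ + (-1413 + 1417)/3 = -⅔ + (⅓)*4 = -⅔ + 4/3 = ⅔ ≈ 0.66667)
Q = 1
y(w) = w*(3 + w)² (y(w) = (w + 3)²*w = (3 + w)²*w = w*(3 + w)²)
k/y(Q) = 2/(3*((1*(3 + 1)²))) = 2/(3*((1*4²))) = 2/(3*((1*16))) = (⅔)/16 = (⅔)*(1/16) = 1/24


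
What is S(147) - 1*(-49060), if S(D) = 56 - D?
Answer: 48969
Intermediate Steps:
S(147) - 1*(-49060) = (56 - 1*147) - 1*(-49060) = (56 - 147) + 49060 = -91 + 49060 = 48969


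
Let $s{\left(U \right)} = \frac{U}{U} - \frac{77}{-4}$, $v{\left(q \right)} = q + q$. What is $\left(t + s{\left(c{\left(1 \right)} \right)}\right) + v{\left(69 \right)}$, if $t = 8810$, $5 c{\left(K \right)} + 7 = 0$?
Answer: $\frac{35873}{4} \approx 8968.3$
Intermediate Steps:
$c{\left(K \right)} = - \frac{7}{5}$ ($c{\left(K \right)} = - \frac{7}{5} + \frac{1}{5} \cdot 0 = - \frac{7}{5} + 0 = - \frac{7}{5}$)
$v{\left(q \right)} = 2 q$
$s{\left(U \right)} = \frac{81}{4}$ ($s{\left(U \right)} = 1 - - \frac{77}{4} = 1 + \frac{77}{4} = \frac{81}{4}$)
$\left(t + s{\left(c{\left(1 \right)} \right)}\right) + v{\left(69 \right)} = \left(8810 + \frac{81}{4}\right) + 2 \cdot 69 = \frac{35321}{4} + 138 = \frac{35873}{4}$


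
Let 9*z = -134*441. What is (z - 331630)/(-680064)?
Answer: 28183/56672 ≈ 0.49730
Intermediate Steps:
z = -6566 (z = (-134*441)/9 = (⅑)*(-59094) = -6566)
(z - 331630)/(-680064) = (-6566 - 331630)/(-680064) = -338196*(-1/680064) = 28183/56672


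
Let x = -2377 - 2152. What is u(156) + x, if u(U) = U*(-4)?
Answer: -5153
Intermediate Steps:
u(U) = -4*U
x = -4529
u(156) + x = -4*156 - 4529 = -624 - 4529 = -5153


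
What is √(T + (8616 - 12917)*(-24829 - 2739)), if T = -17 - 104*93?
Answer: √118560279 ≈ 10889.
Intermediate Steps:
T = -9689 (T = -17 - 9672 = -9689)
√(T + (8616 - 12917)*(-24829 - 2739)) = √(-9689 + (8616 - 12917)*(-24829 - 2739)) = √(-9689 - 4301*(-27568)) = √(-9689 + 118569968) = √118560279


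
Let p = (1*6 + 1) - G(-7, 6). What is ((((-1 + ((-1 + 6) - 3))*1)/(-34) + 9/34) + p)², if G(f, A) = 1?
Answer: 11236/289 ≈ 38.879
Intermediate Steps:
p = 6 (p = (1*6 + 1) - 1*1 = (6 + 1) - 1 = 7 - 1 = 6)
((((-1 + ((-1 + 6) - 3))*1)/(-34) + 9/34) + p)² = ((((-1 + ((-1 + 6) - 3))*1)/(-34) + 9/34) + 6)² = ((((-1 + (5 - 3))*1)*(-1/34) + 9*(1/34)) + 6)² = ((((-1 + 2)*1)*(-1/34) + 9/34) + 6)² = (((1*1)*(-1/34) + 9/34) + 6)² = ((1*(-1/34) + 9/34) + 6)² = ((-1/34 + 9/34) + 6)² = (4/17 + 6)² = (106/17)² = 11236/289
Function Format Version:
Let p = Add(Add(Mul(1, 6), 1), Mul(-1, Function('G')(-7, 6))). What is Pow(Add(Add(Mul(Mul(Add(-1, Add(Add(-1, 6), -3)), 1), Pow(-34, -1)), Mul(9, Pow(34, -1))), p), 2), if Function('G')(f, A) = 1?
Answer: Rational(11236, 289) ≈ 38.879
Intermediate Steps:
p = 6 (p = Add(Add(Mul(1, 6), 1), Mul(-1, 1)) = Add(Add(6, 1), -1) = Add(7, -1) = 6)
Pow(Add(Add(Mul(Mul(Add(-1, Add(Add(-1, 6), -3)), 1), Pow(-34, -1)), Mul(9, Pow(34, -1))), p), 2) = Pow(Add(Add(Mul(Mul(Add(-1, Add(Add(-1, 6), -3)), 1), Pow(-34, -1)), Mul(9, Pow(34, -1))), 6), 2) = Pow(Add(Add(Mul(Mul(Add(-1, Add(5, -3)), 1), Rational(-1, 34)), Mul(9, Rational(1, 34))), 6), 2) = Pow(Add(Add(Mul(Mul(Add(-1, 2), 1), Rational(-1, 34)), Rational(9, 34)), 6), 2) = Pow(Add(Add(Mul(Mul(1, 1), Rational(-1, 34)), Rational(9, 34)), 6), 2) = Pow(Add(Add(Mul(1, Rational(-1, 34)), Rational(9, 34)), 6), 2) = Pow(Add(Add(Rational(-1, 34), Rational(9, 34)), 6), 2) = Pow(Add(Rational(4, 17), 6), 2) = Pow(Rational(106, 17), 2) = Rational(11236, 289)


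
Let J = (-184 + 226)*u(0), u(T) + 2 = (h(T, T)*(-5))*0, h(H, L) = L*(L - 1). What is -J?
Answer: 84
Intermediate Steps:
h(H, L) = L*(-1 + L)
u(T) = -2 (u(T) = -2 + ((T*(-1 + T))*(-5))*0 = -2 - 5*T*(-1 + T)*0 = -2 + 0 = -2)
J = -84 (J = (-184 + 226)*(-2) = 42*(-2) = -84)
-J = -1*(-84) = 84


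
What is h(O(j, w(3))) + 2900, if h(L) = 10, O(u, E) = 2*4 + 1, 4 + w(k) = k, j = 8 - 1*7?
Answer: 2910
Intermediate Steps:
j = 1 (j = 8 - 7 = 1)
w(k) = -4 + k
O(u, E) = 9 (O(u, E) = 8 + 1 = 9)
h(O(j, w(3))) + 2900 = 10 + 2900 = 2910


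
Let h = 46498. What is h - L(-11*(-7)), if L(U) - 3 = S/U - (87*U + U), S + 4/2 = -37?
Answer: 4101906/77 ≈ 53272.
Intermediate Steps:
S = -39 (S = -2 - 37 = -39)
L(U) = 3 - 88*U - 39/U (L(U) = 3 + (-39/U - (87*U + U)) = 3 + (-39/U - 88*U) = 3 + (-88*U - 39/U) = 3 - 88*U - 39/U)
h - L(-11*(-7)) = 46498 - (3 - (-968)*(-7) - 39/((-11*(-7)))) = 46498 - (3 - 88*77 - 39/77) = 46498 - (3 - 6776 - 39*1/77) = 46498 - (3 - 6776 - 39/77) = 46498 - 1*(-521560/77) = 46498 + 521560/77 = 4101906/77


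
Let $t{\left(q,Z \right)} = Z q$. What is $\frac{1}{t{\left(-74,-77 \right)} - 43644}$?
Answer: $- \frac{1}{37946} \approx -2.6353 \cdot 10^{-5}$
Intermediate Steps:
$\frac{1}{t{\left(-74,-77 \right)} - 43644} = \frac{1}{\left(-77\right) \left(-74\right) - 43644} = \frac{1}{5698 - 43644} = \frac{1}{-37946} = - \frac{1}{37946}$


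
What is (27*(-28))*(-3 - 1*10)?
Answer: 9828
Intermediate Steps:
(27*(-28))*(-3 - 1*10) = -756*(-3 - 10) = -756*(-13) = 9828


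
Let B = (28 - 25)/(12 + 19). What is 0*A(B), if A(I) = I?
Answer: 0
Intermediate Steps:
B = 3/31 ≈ 0.096774
0*A(B) = 0*(3/31) = 0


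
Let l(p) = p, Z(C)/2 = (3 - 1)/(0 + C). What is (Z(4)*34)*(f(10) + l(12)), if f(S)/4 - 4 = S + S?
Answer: 3672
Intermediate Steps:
Z(C) = 4/C (Z(C) = 2*((3 - 1)/(0 + C)) = 2*(2/C) = 4/C)
f(S) = 16 + 8*S (f(S) = 16 + 4*(S + S) = 16 + 4*(2*S) = 16 + 8*S)
(Z(4)*34)*(f(10) + l(12)) = ((4/4)*34)*((16 + 8*10) + 12) = ((4*(¼))*34)*((16 + 80) + 12) = (1*34)*(96 + 12) = 34*108 = 3672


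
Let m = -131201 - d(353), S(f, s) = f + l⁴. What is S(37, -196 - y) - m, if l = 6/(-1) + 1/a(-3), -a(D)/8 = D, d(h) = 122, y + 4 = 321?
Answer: 44000256961/331776 ≈ 1.3262e+5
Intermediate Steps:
y = 317 (y = -4 + 321 = 317)
a(D) = -8*D
l = -143/24 (l = 6/(-1) + 1/(-8*(-3)) = 6*(-1) + 1/24 = -6 + 1*(1/24) = -6 + 1/24 = -143/24 ≈ -5.9583)
S(f, s) = 418161601/331776 + f (S(f, s) = f + (-143/24)⁴ = f + 418161601/331776 = 418161601/331776 + f)
m = -131323 (m = -131201 - 1*122 = -131201 - 122 = -131323)
S(37, -196 - y) - m = (418161601/331776 + 37) - 1*(-131323) = 430437313/331776 + 131323 = 44000256961/331776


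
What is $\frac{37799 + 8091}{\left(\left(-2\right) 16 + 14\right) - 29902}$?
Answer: $- \frac{4589}{2992} \approx -1.5338$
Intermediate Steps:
$\frac{37799 + 8091}{\left(\left(-2\right) 16 + 14\right) - 29902} = \frac{45890}{\left(-32 + 14\right) - 29902} = \frac{45890}{-18 - 29902} = \frac{45890}{-29920} = 45890 \left(- \frac{1}{29920}\right) = - \frac{4589}{2992}$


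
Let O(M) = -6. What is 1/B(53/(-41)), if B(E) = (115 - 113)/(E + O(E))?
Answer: -299/82 ≈ -3.6463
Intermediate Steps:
B(E) = 2/(-6 + E) (B(E) = (115 - 113)/(E - 6) = 2/(-6 + E))
1/B(53/(-41)) = 1/(2/(-6 + 53/(-41))) = 1/(2/(-6 + 53*(-1/41))) = 1/(2/(-6 - 53/41)) = 1/(2/(-299/41)) = 1/(2*(-41/299)) = 1/(-82/299) = -299/82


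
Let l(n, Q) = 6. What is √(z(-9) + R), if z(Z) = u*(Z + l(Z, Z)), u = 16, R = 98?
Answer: 5*√2 ≈ 7.0711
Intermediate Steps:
z(Z) = 96 + 16*Z (z(Z) = 16*(Z + 6) = 16*(6 + Z) = 96 + 16*Z)
√(z(-9) + R) = √((96 + 16*(-9)) + 98) = √((96 - 144) + 98) = √(-48 + 98) = √50 = 5*√2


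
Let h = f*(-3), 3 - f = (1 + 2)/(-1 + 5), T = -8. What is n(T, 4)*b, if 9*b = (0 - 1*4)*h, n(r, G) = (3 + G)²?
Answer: 147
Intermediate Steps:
f = 9/4 (f = 3 - (1 + 2)/(-1 + 5) = 3 - 3/4 = 3 - 1*¾ = 3 - ¾ = 9/4 ≈ 2.2500)
h = -27/4 (h = (9/4)*(-3) = -27/4 ≈ -6.7500)
b = 3 (b = ((0 - 1*4)*(-27/4))/9 = ((0 - 4)*(-27/4))/9 = (-4*(-27/4))/9 = (⅑)*27 = 3)
n(T, 4)*b = (3 + 4)²*3 = 7²*3 = 49*3 = 147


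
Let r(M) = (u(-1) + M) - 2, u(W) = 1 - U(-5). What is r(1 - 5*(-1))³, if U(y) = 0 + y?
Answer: 1000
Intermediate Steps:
U(y) = y
u(W) = 6 (u(W) = 1 - 1*(-5) = 1 + 5 = 6)
r(M) = 4 + M (r(M) = (6 + M) - 2 = 4 + M)
r(1 - 5*(-1))³ = (4 + (1 - 5*(-1)))³ = (4 + (1 + 5))³ = (4 + 6)³ = 10³ = 1000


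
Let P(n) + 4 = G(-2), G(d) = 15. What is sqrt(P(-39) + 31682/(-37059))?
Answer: sqrt(13932961053)/37059 ≈ 3.1851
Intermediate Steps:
P(n) = 11 (P(n) = -4 + 15 = 11)
sqrt(P(-39) + 31682/(-37059)) = sqrt(11 + 31682/(-37059)) = sqrt(11 + 31682*(-1/37059)) = sqrt(11 - 31682/37059) = sqrt(375967/37059) = sqrt(13932961053)/37059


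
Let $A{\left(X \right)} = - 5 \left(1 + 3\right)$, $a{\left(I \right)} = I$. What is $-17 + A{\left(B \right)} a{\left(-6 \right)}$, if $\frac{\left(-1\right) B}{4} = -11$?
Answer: $103$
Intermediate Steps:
$B = 44$ ($B = \left(-4\right) \left(-11\right) = 44$)
$A{\left(X \right)} = -20$ ($A{\left(X \right)} = \left(-5\right) 4 = -20$)
$-17 + A{\left(B \right)} a{\left(-6 \right)} = -17 - -120 = -17 + 120 = 103$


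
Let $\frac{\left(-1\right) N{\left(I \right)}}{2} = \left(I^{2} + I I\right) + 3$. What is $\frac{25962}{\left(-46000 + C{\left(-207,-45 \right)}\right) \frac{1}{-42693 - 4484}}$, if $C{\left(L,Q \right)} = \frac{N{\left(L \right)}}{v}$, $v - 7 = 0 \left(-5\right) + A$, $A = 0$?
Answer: $\frac{47108049}{2711} \approx 17377.0$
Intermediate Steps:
$v = 7$ ($v = 7 + \left(0 \left(-5\right) + 0\right) = 7 + \left(0 + 0\right) = 7 + 0 = 7$)
$N{\left(I \right)} = -6 - 4 I^{2}$ ($N{\left(I \right)} = - 2 \left(\left(I^{2} + I I\right) + 3\right) = - 2 \left(\left(I^{2} + I^{2}\right) + 3\right) = - 2 \left(2 I^{2} + 3\right) = - 2 \left(3 + 2 I^{2}\right) = -6 - 4 I^{2}$)
$C{\left(L,Q \right)} = - \frac{6}{7} - \frac{4 L^{2}}{7}$ ($C{\left(L,Q \right)} = \frac{-6 - 4 L^{2}}{7} = \left(-6 - 4 L^{2}\right) \frac{1}{7} = - \frac{6}{7} - \frac{4 L^{2}}{7}$)
$\frac{25962}{\left(-46000 + C{\left(-207,-45 \right)}\right) \frac{1}{-42693 - 4484}} = \frac{25962}{\left(-46000 - \left(\frac{6}{7} + \frac{4 \left(-207\right)^{2}}{7}\right)\right) \frac{1}{-42693 - 4484}} = \frac{25962}{\left(-46000 - 24486\right) \frac{1}{-47177}} = \frac{25962}{\left(-46000 - 24486\right) \left(- \frac{1}{47177}\right)} = \frac{25962}{\left(-70486\right) \left(- \frac{1}{47177}\right)} = \frac{25962}{\frac{5422}{3629}} = 25962 \cdot \frac{3629}{5422} = \frac{47108049}{2711}$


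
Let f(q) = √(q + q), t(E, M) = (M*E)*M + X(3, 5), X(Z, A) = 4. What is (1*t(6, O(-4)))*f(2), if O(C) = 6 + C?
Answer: 56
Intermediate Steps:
t(E, M) = 4 + E*M² (t(E, M) = (M*E)*M + 4 = (E*M)*M + 4 = E*M² + 4 = 4 + E*M²)
f(q) = √2*√q (f(q) = √(2*q) = √2*√q)
(1*t(6, O(-4)))*f(2) = (1*(4 + 6*(6 - 4)²))*(√2*√2) = (1*(4 + 6*2²))*2 = (1*(4 + 6*4))*2 = (1*(4 + 24))*2 = (1*28)*2 = 28*2 = 56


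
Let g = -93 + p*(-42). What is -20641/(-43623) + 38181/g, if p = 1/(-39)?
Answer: -21627740924/52129485 ≈ -414.88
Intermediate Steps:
p = -1/39 ≈ -0.025641
g = -1195/13 (g = -93 - 1/39*(-42) = -93 + 14/13 = -1195/13 ≈ -91.923)
-20641/(-43623) + 38181/g = -20641/(-43623) + 38181/(-1195/13) = -20641*(-1/43623) + 38181*(-13/1195) = 20641/43623 - 496353/1195 = -21627740924/52129485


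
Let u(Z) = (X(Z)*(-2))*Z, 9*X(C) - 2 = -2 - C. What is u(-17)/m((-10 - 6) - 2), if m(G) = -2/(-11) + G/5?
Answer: -15895/846 ≈ -18.788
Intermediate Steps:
X(C) = -C/9 (X(C) = 2/9 + (-2 - C)/9 = 2/9 + (-2/9 - C/9) = -C/9)
m(G) = 2/11 + G/5 (m(G) = -2*(-1/11) + G*(⅕) = 2/11 + G/5)
u(Z) = 2*Z²/9 (u(Z) = (-Z/9*(-2))*Z = (2*Z/9)*Z = 2*Z²/9)
u(-17)/m((-10 - 6) - 2) = ((2/9)*(-17)²)/(2/11 + ((-10 - 6) - 2)/5) = ((2/9)*289)/(2/11 + (-16 - 2)/5) = 578/(9*(2/11 + (⅕)*(-18))) = 578/(9*(2/11 - 18/5)) = 578/(9*(-188/55)) = (578/9)*(-55/188) = -15895/846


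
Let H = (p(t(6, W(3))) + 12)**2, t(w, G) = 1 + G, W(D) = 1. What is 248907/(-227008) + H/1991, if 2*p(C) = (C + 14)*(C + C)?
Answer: -5098759/41088448 ≈ -0.12409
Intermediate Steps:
p(C) = C*(14 + C) (p(C) = ((C + 14)*(C + C))/2 = ((14 + C)*(2*C))/2 = (2*C*(14 + C))/2 = C*(14 + C))
H = 1936 (H = ((1 + 1)*(14 + (1 + 1)) + 12)**2 = (2*(14 + 2) + 12)**2 = (2*16 + 12)**2 = (32 + 12)**2 = 44**2 = 1936)
248907/(-227008) + H/1991 = 248907/(-227008) + 1936/1991 = 248907*(-1/227008) + 1936*(1/1991) = -248907/227008 + 176/181 = -5098759/41088448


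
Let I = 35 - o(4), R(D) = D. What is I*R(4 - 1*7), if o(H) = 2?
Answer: -99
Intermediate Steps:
I = 33 (I = 35 - 1*2 = 35 - 2 = 33)
I*R(4 - 1*7) = 33*(4 - 1*7) = 33*(4 - 7) = 33*(-3) = -99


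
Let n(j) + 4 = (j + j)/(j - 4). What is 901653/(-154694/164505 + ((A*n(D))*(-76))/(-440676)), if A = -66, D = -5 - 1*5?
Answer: -12709646530212555/12842686238 ≈ -9.8964e+5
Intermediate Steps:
D = -10 (D = -5 - 5 = -10)
n(j) = -4 + 2*j/(-4 + j) (n(j) = -4 + (j + j)/(j - 4) = -4 + (2*j)/(-4 + j) = -4 + 2*j/(-4 + j))
901653/(-154694/164505 + ((A*n(D))*(-76))/(-440676)) = 901653/(-154694/164505 + (-132*(8 - 1*(-10))/(-4 - 10)*(-76))/(-440676)) = 901653/(-154694*1/164505 + (-132*(8 + 10)/(-14)*(-76))*(-1/440676)) = 901653/(-154694/164505 + (-132*(-1)*18/14*(-76))*(-1/440676)) = 901653/(-154694/164505 + (-66*(-18/7)*(-76))*(-1/440676)) = 901653/(-154694/164505 + ((1188/7)*(-76))*(-1/440676)) = 901653/(-154694/164505 - 90288/7*(-1/440676)) = 901653/(-154694/164505 + 2508/85687) = 901653/(-12842686238/14095939935) = 901653*(-14095939935/12842686238) = -12709646530212555/12842686238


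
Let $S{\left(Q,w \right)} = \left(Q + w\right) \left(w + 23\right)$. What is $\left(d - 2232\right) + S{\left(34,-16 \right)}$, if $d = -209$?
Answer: $-2315$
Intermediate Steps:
$S{\left(Q,w \right)} = \left(23 + w\right) \left(Q + w\right)$ ($S{\left(Q,w \right)} = \left(Q + w\right) \left(23 + w\right) = \left(23 + w\right) \left(Q + w\right)$)
$\left(d - 2232\right) + S{\left(34,-16 \right)} = \left(-209 - 2232\right) + \left(\left(-16\right)^{2} + 23 \cdot 34 + 23 \left(-16\right) + 34 \left(-16\right)\right) = \left(-209 - 2232\right) + \left(256 + 782 - 368 - 544\right) = -2441 + 126 = -2315$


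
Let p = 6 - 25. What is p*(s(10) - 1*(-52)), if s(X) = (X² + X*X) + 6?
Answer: -4902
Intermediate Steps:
p = -19
s(X) = 6 + 2*X² (s(X) = (X² + X²) + 6 = 2*X² + 6 = 6 + 2*X²)
p*(s(10) - 1*(-52)) = -19*((6 + 2*10²) - 1*(-52)) = -19*((6 + 2*100) + 52) = -19*((6 + 200) + 52) = -19*(206 + 52) = -19*258 = -4902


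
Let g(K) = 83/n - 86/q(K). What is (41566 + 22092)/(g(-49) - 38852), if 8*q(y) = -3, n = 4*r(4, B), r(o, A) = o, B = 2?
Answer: -3055584/1853639 ≈ -1.6484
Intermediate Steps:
n = 16 (n = 4*4 = 16)
q(y) = -3/8 (q(y) = (⅛)*(-3) = -3/8)
g(K) = 11257/48 (g(K) = 83/16 - 86/(-3/8) = 83*(1/16) - 86*(-8/3) = 83/16 + 688/3 = 11257/48)
(41566 + 22092)/(g(-49) - 38852) = (41566 + 22092)/(11257/48 - 38852) = 63658/(-1853639/48) = 63658*(-48/1853639) = -3055584/1853639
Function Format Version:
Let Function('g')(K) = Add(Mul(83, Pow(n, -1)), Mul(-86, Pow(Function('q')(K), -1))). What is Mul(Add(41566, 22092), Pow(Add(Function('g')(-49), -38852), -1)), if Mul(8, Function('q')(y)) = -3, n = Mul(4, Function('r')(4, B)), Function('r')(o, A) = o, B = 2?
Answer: Rational(-3055584, 1853639) ≈ -1.6484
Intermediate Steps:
n = 16 (n = Mul(4, 4) = 16)
Function('q')(y) = Rational(-3, 8) (Function('q')(y) = Mul(Rational(1, 8), -3) = Rational(-3, 8))
Function('g')(K) = Rational(11257, 48) (Function('g')(K) = Add(Mul(83, Pow(16, -1)), Mul(-86, Pow(Rational(-3, 8), -1))) = Add(Mul(83, Rational(1, 16)), Mul(-86, Rational(-8, 3))) = Add(Rational(83, 16), Rational(688, 3)) = Rational(11257, 48))
Mul(Add(41566, 22092), Pow(Add(Function('g')(-49), -38852), -1)) = Mul(Add(41566, 22092), Pow(Add(Rational(11257, 48), -38852), -1)) = Mul(63658, Pow(Rational(-1853639, 48), -1)) = Mul(63658, Rational(-48, 1853639)) = Rational(-3055584, 1853639)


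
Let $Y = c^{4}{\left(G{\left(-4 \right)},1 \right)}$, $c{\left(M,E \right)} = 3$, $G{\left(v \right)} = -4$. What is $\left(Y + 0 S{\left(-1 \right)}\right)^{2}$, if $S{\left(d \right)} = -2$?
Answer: $6561$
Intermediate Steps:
$Y = 81$ ($Y = 3^{4} = 81$)
$\left(Y + 0 S{\left(-1 \right)}\right)^{2} = \left(81 + 0 \left(-2\right)\right)^{2} = \left(81 + 0\right)^{2} = 81^{2} = 6561$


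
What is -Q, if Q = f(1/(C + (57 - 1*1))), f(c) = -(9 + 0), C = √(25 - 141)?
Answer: 9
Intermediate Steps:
C = 2*I*√29 (C = √(-116) = 2*I*√29 ≈ 10.77*I)
f(c) = -9 (f(c) = -1*9 = -9)
Q = -9
-Q = -1*(-9) = 9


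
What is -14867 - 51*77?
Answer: -18794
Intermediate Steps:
-14867 - 51*77 = -14867 - 3927 = -18794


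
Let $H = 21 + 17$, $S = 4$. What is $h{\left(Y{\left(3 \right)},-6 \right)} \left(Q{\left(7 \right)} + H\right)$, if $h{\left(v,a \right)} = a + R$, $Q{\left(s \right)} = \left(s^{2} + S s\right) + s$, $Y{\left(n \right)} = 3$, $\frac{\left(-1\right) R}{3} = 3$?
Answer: $-1830$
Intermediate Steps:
$R = -9$ ($R = \left(-3\right) 3 = -9$)
$H = 38$
$Q{\left(s \right)} = s^{2} + 5 s$ ($Q{\left(s \right)} = \left(s^{2} + 4 s\right) + s = s^{2} + 5 s$)
$h{\left(v,a \right)} = -9 + a$ ($h{\left(v,a \right)} = a - 9 = -9 + a$)
$h{\left(Y{\left(3 \right)},-6 \right)} \left(Q{\left(7 \right)} + H\right) = \left(-9 - 6\right) \left(7 \left(5 + 7\right) + 38\right) = - 15 \left(7 \cdot 12 + 38\right) = - 15 \left(84 + 38\right) = \left(-15\right) 122 = -1830$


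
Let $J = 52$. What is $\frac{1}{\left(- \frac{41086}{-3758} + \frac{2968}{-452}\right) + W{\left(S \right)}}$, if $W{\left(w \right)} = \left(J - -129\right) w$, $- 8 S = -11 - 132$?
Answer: $\frac{1698616}{5503076869} \approx 0.00030867$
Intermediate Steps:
$S = \frac{143}{8}$ ($S = - \frac{-11 - 132}{8} = \left(- \frac{1}{8}\right) \left(-143\right) = \frac{143}{8} \approx 17.875$)
$W{\left(w \right)} = 181 w$ ($W{\left(w \right)} = \left(52 - -129\right) w = \left(52 + 129\right) w = 181 w$)
$\frac{1}{\left(- \frac{41086}{-3758} + \frac{2968}{-452}\right) + W{\left(S \right)}} = \frac{1}{\left(- \frac{41086}{-3758} + \frac{2968}{-452}\right) + 181 \cdot \frac{143}{8}} = \frac{1}{\left(\left(-41086\right) \left(- \frac{1}{3758}\right) + 2968 \left(- \frac{1}{452}\right)\right) + \frac{25883}{8}} = \frac{1}{\left(\frac{20543}{1879} - \frac{742}{113}\right) + \frac{25883}{8}} = \frac{1}{\frac{927141}{212327} + \frac{25883}{8}} = \frac{1}{\frac{5503076869}{1698616}} = \frac{1698616}{5503076869}$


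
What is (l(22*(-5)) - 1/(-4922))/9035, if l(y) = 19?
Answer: 93519/44470270 ≈ 0.0021030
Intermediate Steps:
(l(22*(-5)) - 1/(-4922))/9035 = (19 - 1/(-4922))/9035 = (19 - 1*(-1/4922))*(1/9035) = (19 + 1/4922)*(1/9035) = (93519/4922)*(1/9035) = 93519/44470270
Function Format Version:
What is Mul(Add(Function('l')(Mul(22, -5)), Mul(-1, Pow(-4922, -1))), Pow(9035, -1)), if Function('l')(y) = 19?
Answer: Rational(93519, 44470270) ≈ 0.0021030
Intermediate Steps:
Mul(Add(Function('l')(Mul(22, -5)), Mul(-1, Pow(-4922, -1))), Pow(9035, -1)) = Mul(Add(19, Mul(-1, Pow(-4922, -1))), Pow(9035, -1)) = Mul(Add(19, Mul(-1, Rational(-1, 4922))), Rational(1, 9035)) = Mul(Add(19, Rational(1, 4922)), Rational(1, 9035)) = Mul(Rational(93519, 4922), Rational(1, 9035)) = Rational(93519, 44470270)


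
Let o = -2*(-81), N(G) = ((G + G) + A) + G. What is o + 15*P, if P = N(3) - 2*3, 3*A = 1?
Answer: 212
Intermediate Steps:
A = ⅓ (A = (⅓)*1 = ⅓ ≈ 0.33333)
N(G) = ⅓ + 3*G (N(G) = ((G + G) + ⅓) + G = (2*G + ⅓) + G = (⅓ + 2*G) + G = ⅓ + 3*G)
o = 162
P = 10/3 (P = (⅓ + 3*3) - 2*3 = (⅓ + 9) - 6 = 28/3 - 6 = 10/3 ≈ 3.3333)
o + 15*P = 162 + 15*(10/3) = 162 + 50 = 212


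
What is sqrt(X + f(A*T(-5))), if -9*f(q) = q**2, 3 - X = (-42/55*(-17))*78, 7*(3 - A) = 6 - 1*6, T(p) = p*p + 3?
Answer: I*sqrt(5425585)/55 ≈ 42.351*I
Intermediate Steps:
T(p) = 3 + p**2 (T(p) = p**2 + 3 = 3 + p**2)
A = 3 (A = 3 - (6 - 1*6)/7 = 3 - (6 - 6)/7 = 3 - 1/7*0 = 3 + 0 = 3)
X = -55527/55 (X = 3 - -42/55*(-17)*78 = 3 - -42*1/55*(-17)*78 = 3 - (-42/55*(-17))*78 = 3 - 714*78/55 = 3 - 1*55692/55 = 3 - 55692/55 = -55527/55 ≈ -1009.6)
f(q) = -q**2/9
sqrt(X + f(A*T(-5))) = sqrt(-55527/55 - 9*(3 + (-5)**2)**2/9) = sqrt(-55527/55 - 9*(3 + 25)**2/9) = sqrt(-55527/55 - (3*28)**2/9) = sqrt(-55527/55 - 1/9*84**2) = sqrt(-55527/55 - 1/9*7056) = sqrt(-55527/55 - 784) = sqrt(-98647/55) = I*sqrt(5425585)/55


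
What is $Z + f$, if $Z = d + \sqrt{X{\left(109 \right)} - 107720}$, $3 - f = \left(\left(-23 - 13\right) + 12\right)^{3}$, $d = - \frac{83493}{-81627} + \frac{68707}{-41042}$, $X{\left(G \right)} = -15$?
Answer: $\frac{15440046545545}{1116711778} + i \sqrt{107735} \approx 13826.0 + 328.23 i$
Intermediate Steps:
$d = - \frac{727208861}{1116711778}$ ($d = \left(-83493\right) \left(- \frac{1}{81627}\right) + 68707 \left(- \frac{1}{41042}\right) = \frac{27831}{27209} - \frac{68707}{41042} = - \frac{727208861}{1116711778} \approx -0.65121$)
$f = 13827$ ($f = 3 - \left(\left(-23 - 13\right) + 12\right)^{3} = 3 - \left(-36 + 12\right)^{3} = 3 - \left(-24\right)^{3} = 3 - -13824 = 3 + 13824 = 13827$)
$Z = - \frac{727208861}{1116711778} + i \sqrt{107735}$ ($Z = - \frac{727208861}{1116711778} + \sqrt{-15 - 107720} = - \frac{727208861}{1116711778} + \sqrt{-107735} = - \frac{727208861}{1116711778} + i \sqrt{107735} \approx -0.65121 + 328.23 i$)
$Z + f = \left(- \frac{727208861}{1116711778} + i \sqrt{107735}\right) + 13827 = \frac{15440046545545}{1116711778} + i \sqrt{107735}$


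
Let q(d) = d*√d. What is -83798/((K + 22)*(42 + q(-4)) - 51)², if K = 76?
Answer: -1333190063062/293741241932161 - 534121748160*I/293741241932161 ≈ -0.0045387 - 0.0018183*I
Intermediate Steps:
q(d) = d^(3/2)
-83798/((K + 22)*(42 + q(-4)) - 51)² = -83798/((76 + 22)*(42 + (-4)^(3/2)) - 51)² = -83798/(98*(42 - 8*I) - 51)² = -83798/((4116 - 784*I) - 51)² = -83798/(4065 - 784*I)²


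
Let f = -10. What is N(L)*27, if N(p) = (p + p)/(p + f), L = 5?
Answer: -54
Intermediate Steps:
N(p) = 2*p/(-10 + p) (N(p) = (p + p)/(p - 10) = (2*p)/(-10 + p) = 2*p/(-10 + p))
N(L)*27 = (2*5/(-10 + 5))*27 = (2*5/(-5))*27 = (2*5*(-⅕))*27 = -2*27 = -54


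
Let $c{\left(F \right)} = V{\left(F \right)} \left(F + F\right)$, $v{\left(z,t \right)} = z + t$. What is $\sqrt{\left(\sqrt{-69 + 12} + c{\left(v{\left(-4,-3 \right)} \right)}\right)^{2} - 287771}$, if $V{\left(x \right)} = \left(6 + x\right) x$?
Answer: $\sqrt{-287771 + \left(-98 + i \sqrt{57}\right)^{2}} \approx 1.403 - 527.47 i$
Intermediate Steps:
$V{\left(x \right)} = x \left(6 + x\right)$
$v{\left(z,t \right)} = t + z$
$c{\left(F \right)} = 2 F^{2} \left(6 + F\right)$ ($c{\left(F \right)} = F \left(6 + F\right) \left(F + F\right) = F \left(6 + F\right) 2 F = 2 F^{2} \left(6 + F\right)$)
$\sqrt{\left(\sqrt{-69 + 12} + c{\left(v{\left(-4,-3 \right)} \right)}\right)^{2} - 287771} = \sqrt{\left(\sqrt{-69 + 12} + 2 \left(-3 - 4\right)^{2} \left(6 - 7\right)\right)^{2} - 287771} = \sqrt{\left(\sqrt{-57} + 2 \left(-7\right)^{2} \left(6 - 7\right)\right)^{2} - 287771} = \sqrt{\left(i \sqrt{57} + 2 \cdot 49 \left(-1\right)\right)^{2} - 287771} = \sqrt{\left(i \sqrt{57} - 98\right)^{2} - 287771} = \sqrt{\left(-98 + i \sqrt{57}\right)^{2} - 287771} = \sqrt{-287771 + \left(-98 + i \sqrt{57}\right)^{2}}$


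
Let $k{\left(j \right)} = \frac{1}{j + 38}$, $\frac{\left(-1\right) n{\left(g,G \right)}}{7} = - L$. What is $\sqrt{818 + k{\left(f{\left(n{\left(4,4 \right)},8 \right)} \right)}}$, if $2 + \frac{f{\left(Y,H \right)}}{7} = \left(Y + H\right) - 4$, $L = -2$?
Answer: $\frac{\sqrt{1730842}}{46} \approx 28.6$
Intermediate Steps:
$n{\left(g,G \right)} = -14$ ($n{\left(g,G \right)} = - 7 \left(\left(-1\right) \left(-2\right)\right) = \left(-7\right) 2 = -14$)
$f{\left(Y,H \right)} = -42 + 7 H + 7 Y$ ($f{\left(Y,H \right)} = -14 + 7 \left(\left(Y + H\right) - 4\right) = -14 + 7 \left(\left(H + Y\right) - 4\right) = -14 + 7 \left(-4 + H + Y\right) = -14 + \left(-28 + 7 H + 7 Y\right) = -42 + 7 H + 7 Y$)
$k{\left(j \right)} = \frac{1}{38 + j}$
$\sqrt{818 + k{\left(f{\left(n{\left(4,4 \right)},8 \right)} \right)}} = \sqrt{818 + \frac{1}{38 + \left(-42 + 7 \cdot 8 + 7 \left(-14\right)\right)}} = \sqrt{818 + \frac{1}{38 - 84}} = \sqrt{818 + \frac{1}{-46}} = \sqrt{818 - \frac{1}{46}} = \sqrt{\frac{37627}{46}} = \frac{\sqrt{1730842}}{46}$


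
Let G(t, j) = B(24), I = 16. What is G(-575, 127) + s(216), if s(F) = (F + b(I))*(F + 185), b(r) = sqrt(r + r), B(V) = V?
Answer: 86640 + 1604*sqrt(2) ≈ 88908.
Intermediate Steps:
G(t, j) = 24
b(r) = sqrt(2)*sqrt(r) (b(r) = sqrt(2*r) = sqrt(2)*sqrt(r))
s(F) = (185 + F)*(F + 4*sqrt(2)) (s(F) = (F + sqrt(2)*sqrt(16))*(F + 185) = (F + sqrt(2)*4)*(185 + F) = (F + 4*sqrt(2))*(185 + F) = (185 + F)*(F + 4*sqrt(2)))
G(-575, 127) + s(216) = 24 + (216**2 + 185*216 + 740*sqrt(2) + 4*216*sqrt(2)) = 24 + (46656 + 39960 + 740*sqrt(2) + 864*sqrt(2)) = 24 + (86616 + 1604*sqrt(2)) = 86640 + 1604*sqrt(2)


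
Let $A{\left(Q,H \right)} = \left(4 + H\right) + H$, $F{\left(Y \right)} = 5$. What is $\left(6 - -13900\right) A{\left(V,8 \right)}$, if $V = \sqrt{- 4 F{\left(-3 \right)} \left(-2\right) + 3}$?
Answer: $278120$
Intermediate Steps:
$V = \sqrt{43}$ ($V = \sqrt{\left(-4\right) 5 \left(-2\right) + 3} = \sqrt{\left(-20\right) \left(-2\right) + 3} = \sqrt{40 + 3} = \sqrt{43} \approx 6.5574$)
$A{\left(Q,H \right)} = 4 + 2 H$
$\left(6 - -13900\right) A{\left(V,8 \right)} = \left(6 - -13900\right) \left(4 + 2 \cdot 8\right) = \left(6 + 13900\right) \left(4 + 16\right) = 13906 \cdot 20 = 278120$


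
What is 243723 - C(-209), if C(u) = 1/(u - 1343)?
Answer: 378258097/1552 ≈ 2.4372e+5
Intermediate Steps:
C(u) = 1/(-1343 + u)
243723 - C(-209) = 243723 - 1/(-1343 - 209) = 243723 - 1/(-1552) = 243723 - 1*(-1/1552) = 243723 + 1/1552 = 378258097/1552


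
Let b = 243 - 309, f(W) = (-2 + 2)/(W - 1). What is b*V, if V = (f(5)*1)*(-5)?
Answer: 0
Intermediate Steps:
f(W) = 0 (f(W) = 0/(-1 + W) = 0)
b = -66
V = 0 (V = (0*1)*(-5) = 0*(-5) = 0)
b*V = -66*0 = 0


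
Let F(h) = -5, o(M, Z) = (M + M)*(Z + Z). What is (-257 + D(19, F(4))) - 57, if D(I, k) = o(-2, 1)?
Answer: -322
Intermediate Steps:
o(M, Z) = 4*M*Z (o(M, Z) = (2*M)*(2*Z) = 4*M*Z)
D(I, k) = -8 (D(I, k) = 4*(-2)*1 = -8)
(-257 + D(19, F(4))) - 57 = (-257 - 8) - 57 = -265 - 57 = -322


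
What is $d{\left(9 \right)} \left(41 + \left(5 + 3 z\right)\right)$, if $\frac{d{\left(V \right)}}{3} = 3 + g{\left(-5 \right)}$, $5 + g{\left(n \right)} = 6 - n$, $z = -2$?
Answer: $1080$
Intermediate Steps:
$g{\left(n \right)} = 1 - n$ ($g{\left(n \right)} = -5 - \left(-6 + n\right) = 1 - n$)
$d{\left(V \right)} = 27$ ($d{\left(V \right)} = 3 \left(3 + \left(1 - -5\right)\right) = 3 \left(3 + \left(1 + 5\right)\right) = 3 \left(3 + 6\right) = 3 \cdot 9 = 27$)
$d{\left(9 \right)} \left(41 + \left(5 + 3 z\right)\right) = 27 \left(41 + \left(5 + 3 \left(-2\right)\right)\right) = 27 \left(41 + \left(5 - 6\right)\right) = 27 \left(41 - 1\right) = 27 \cdot 40 = 1080$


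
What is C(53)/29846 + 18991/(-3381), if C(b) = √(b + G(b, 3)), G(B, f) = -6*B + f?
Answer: -2713/483 + I*√262/29846 ≈ -5.617 + 0.00054233*I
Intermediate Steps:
G(B, f) = f - 6*B
C(b) = √(3 - 5*b) (C(b) = √(b + (3 - 6*b)) = √(3 - 5*b))
C(53)/29846 + 18991/(-3381) = √(3 - 5*53)/29846 + 18991/(-3381) = √(3 - 265)*(1/29846) + 18991*(-1/3381) = √(-262)*(1/29846) - 2713/483 = (I*√262)*(1/29846) - 2713/483 = I*√262/29846 - 2713/483 = -2713/483 + I*√262/29846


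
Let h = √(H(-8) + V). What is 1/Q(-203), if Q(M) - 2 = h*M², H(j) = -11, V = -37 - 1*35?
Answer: 2/140949079527 - 41209*I*√83/140949079527 ≈ 1.419e-11 - 2.6636e-6*I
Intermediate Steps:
V = -72 (V = -37 - 35 = -72)
h = I*√83 (h = √(-11 - 72) = √(-83) = I*√83 ≈ 9.1104*I)
Q(M) = 2 + I*√83*M² (Q(M) = 2 + (I*√83)*M² = 2 + I*√83*M²)
1/Q(-203) = 1/(2 + I*√83*(-203)²) = 1/(2 + I*√83*41209) = 1/(2 + 41209*I*√83)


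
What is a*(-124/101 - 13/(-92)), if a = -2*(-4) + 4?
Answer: -30285/2323 ≈ -13.037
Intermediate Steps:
a = 12 (a = 8 + 4 = 12)
a*(-124/101 - 13/(-92)) = 12*(-124/101 - 13/(-92)) = 12*(-124*1/101 - 13*(-1/92)) = 12*(-124/101 + 13/92) = 12*(-10095/9292) = -30285/2323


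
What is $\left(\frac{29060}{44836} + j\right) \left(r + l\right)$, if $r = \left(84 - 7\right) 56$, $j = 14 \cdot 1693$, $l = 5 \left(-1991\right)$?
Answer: $- \frac{136295370279}{1019} \approx -1.3375 \cdot 10^{8}$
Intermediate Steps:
$l = -9955$
$j = 23702$
$r = 4312$ ($r = 77 \cdot 56 = 4312$)
$\left(\frac{29060}{44836} + j\right) \left(r + l\right) = \left(\frac{29060}{44836} + 23702\right) \left(4312 - 9955\right) = \left(29060 \cdot \frac{1}{44836} + 23702\right) \left(-5643\right) = \left(\frac{7265}{11209} + 23702\right) \left(-5643\right) = \frac{265682983}{11209} \left(-5643\right) = - \frac{136295370279}{1019}$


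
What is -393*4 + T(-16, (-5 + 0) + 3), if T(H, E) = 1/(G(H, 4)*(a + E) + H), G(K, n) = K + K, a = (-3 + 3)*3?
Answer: -75455/48 ≈ -1572.0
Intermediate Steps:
a = 0 (a = 0*3 = 0)
G(K, n) = 2*K
T(H, E) = 1/(H + 2*E*H) (T(H, E) = 1/((2*H)*(0 + E) + H) = 1/((2*H)*E + H) = 1/(2*E*H + H) = 1/(H + 2*E*H))
-393*4 + T(-16, (-5 + 0) + 3) = -393*4 + 1/((-16)*(1 + 2*((-5 + 0) + 3))) = -1572 - 1/(16*(1 + 2*(-5 + 3))) = -1572 - 1/(16*(1 + 2*(-2))) = -1572 - 1/(16*(1 - 4)) = -1572 - 1/16/(-3) = -1572 - 1/16*(-⅓) = -1572 + 1/48 = -75455/48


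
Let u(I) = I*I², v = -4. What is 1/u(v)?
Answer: -1/64 ≈ -0.015625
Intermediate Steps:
u(I) = I³
1/u(v) = 1/((-4)³) = 1/(-64) = -1/64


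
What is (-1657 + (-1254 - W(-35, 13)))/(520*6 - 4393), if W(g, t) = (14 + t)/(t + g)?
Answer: 64015/28006 ≈ 2.2858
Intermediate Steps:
W(g, t) = (14 + t)/(g + t)
(-1657 + (-1254 - W(-35, 13)))/(520*6 - 4393) = (-1657 + (-1254 - (14 + 13)/(-35 + 13)))/(520*6 - 4393) = (-1657 + (-1254 - 27/(-22)))/(3120 - 4393) = (-1657 + (-1254 - (-1)*27/22))/(-1273) = (-1657 + (-1254 - 1*(-27/22)))*(-1/1273) = (-1657 + (-1254 + 27/22))*(-1/1273) = (-1657 - 27561/22)*(-1/1273) = -64015/22*(-1/1273) = 64015/28006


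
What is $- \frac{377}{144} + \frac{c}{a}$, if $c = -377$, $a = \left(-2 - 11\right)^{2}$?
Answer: $- \frac{9077}{1872} \approx -4.8488$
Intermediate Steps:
$a = 169$ ($a = \left(-13\right)^{2} = 169$)
$- \frac{377}{144} + \frac{c}{a} = - \frac{377}{144} - \frac{377}{169} = \left(-377\right) \frac{1}{144} - \frac{29}{13} = - \frac{377}{144} - \frac{29}{13} = - \frac{9077}{1872}$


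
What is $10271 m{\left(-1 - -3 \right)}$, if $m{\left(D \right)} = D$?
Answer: $20542$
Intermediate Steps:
$10271 m{\left(-1 - -3 \right)} = 10271 \left(-1 - -3\right) = 10271 \left(-1 + 3\right) = 10271 \cdot 2 = 20542$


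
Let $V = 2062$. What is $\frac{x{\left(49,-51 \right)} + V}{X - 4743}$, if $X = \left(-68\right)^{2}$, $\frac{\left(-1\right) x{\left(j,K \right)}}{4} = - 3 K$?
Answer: $- \frac{1450}{119} \approx -12.185$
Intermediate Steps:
$x{\left(j,K \right)} = 12 K$ ($x{\left(j,K \right)} = - 4 \left(- 3 K\right) = 12 K$)
$X = 4624$
$\frac{x{\left(49,-51 \right)} + V}{X - 4743} = \frac{12 \left(-51\right) + 2062}{4624 - 4743} = \frac{-612 + 2062}{-119} = 1450 \left(- \frac{1}{119}\right) = - \frac{1450}{119}$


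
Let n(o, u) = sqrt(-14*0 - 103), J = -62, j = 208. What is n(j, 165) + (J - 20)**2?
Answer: 6724 + I*sqrt(103) ≈ 6724.0 + 10.149*I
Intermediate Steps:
n(o, u) = I*sqrt(103) (n(o, u) = sqrt(0 - 103) = sqrt(-103) = I*sqrt(103))
n(j, 165) + (J - 20)**2 = I*sqrt(103) + (-62 - 20)**2 = I*sqrt(103) + (-82)**2 = I*sqrt(103) + 6724 = 6724 + I*sqrt(103)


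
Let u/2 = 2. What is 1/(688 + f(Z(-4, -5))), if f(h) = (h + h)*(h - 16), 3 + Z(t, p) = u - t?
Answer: 1/578 ≈ 0.0017301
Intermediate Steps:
u = 4 (u = 2*2 = 4)
Z(t, p) = 1 - t (Z(t, p) = -3 + (4 - t) = 1 - t)
f(h) = 2*h*(-16 + h) (f(h) = (2*h)*(-16 + h) = 2*h*(-16 + h))
1/(688 + f(Z(-4, -5))) = 1/(688 + 2*(1 - 1*(-4))*(-16 + (1 - 1*(-4)))) = 1/(688 + 2*(1 + 4)*(-16 + (1 + 4))) = 1/(688 + 2*5*(-16 + 5)) = 1/(688 + 2*5*(-11)) = 1/(688 - 110) = 1/578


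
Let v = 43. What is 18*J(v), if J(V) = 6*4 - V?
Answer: -342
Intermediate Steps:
J(V) = 24 - V
18*J(v) = 18*(24 - 1*43) = 18*(24 - 43) = 18*(-19) = -342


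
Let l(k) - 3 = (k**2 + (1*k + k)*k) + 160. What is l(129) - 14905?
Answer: 35181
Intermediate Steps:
l(k) = 163 + 3*k**2 (l(k) = 3 + ((k**2 + (1*k + k)*k) + 160) = 3 + ((k**2 + (k + k)*k) + 160) = 3 + ((k**2 + (2*k)*k) + 160) = 3 + ((k**2 + 2*k**2) + 160) = 3 + (3*k**2 + 160) = 3 + (160 + 3*k**2) = 163 + 3*k**2)
l(129) - 14905 = (163 + 3*129**2) - 14905 = (163 + 3*16641) - 14905 = (163 + 49923) - 14905 = 50086 - 14905 = 35181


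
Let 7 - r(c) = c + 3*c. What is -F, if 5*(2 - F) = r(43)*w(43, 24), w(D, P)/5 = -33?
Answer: 5443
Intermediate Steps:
w(D, P) = -165 (w(D, P) = 5*(-33) = -165)
r(c) = 7 - 4*c (r(c) = 7 - (c + 3*c) = 7 - 4*c)
F = -5443 (F = 2 - (7 - 4*43)*(-165)/5 = 2 - (7 - 172)*(-165)/5 = 2 - (-33)*(-165) = 2 - 1/5*27225 = 2 - 5445 = -5443)
-F = -1*(-5443) = 5443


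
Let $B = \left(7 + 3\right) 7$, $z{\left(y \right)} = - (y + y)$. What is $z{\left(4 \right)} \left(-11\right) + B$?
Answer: $158$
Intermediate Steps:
$z{\left(y \right)} = - 2 y$
$B = 70$ ($B = 10 \cdot 7 = 70$)
$z{\left(4 \right)} \left(-11\right) + B = \left(-2\right) 4 \left(-11\right) + 70 = \left(-8\right) \left(-11\right) + 70 = 88 + 70 = 158$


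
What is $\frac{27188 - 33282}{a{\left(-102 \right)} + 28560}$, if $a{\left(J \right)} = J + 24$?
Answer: $- \frac{3047}{14241} \approx -0.21396$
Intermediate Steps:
$a{\left(J \right)} = 24 + J$
$\frac{27188 - 33282}{a{\left(-102 \right)} + 28560} = \frac{27188 - 33282}{\left(24 - 102\right) + 28560} = - \frac{6094}{-78 + 28560} = - \frac{6094}{28482} = \left(-6094\right) \frac{1}{28482} = - \frac{3047}{14241}$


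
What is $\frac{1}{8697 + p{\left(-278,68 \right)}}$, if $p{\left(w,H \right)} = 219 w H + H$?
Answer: $- \frac{1}{4131211} \approx -2.4206 \cdot 10^{-7}$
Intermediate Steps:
$p{\left(w,H \right)} = H + 219 H w$ ($p{\left(w,H \right)} = 219 H w + H = H + 219 H w$)
$\frac{1}{8697 + p{\left(-278,68 \right)}} = \frac{1}{8697 + 68 \left(1 + 219 \left(-278\right)\right)} = \frac{1}{8697 + 68 \left(1 - 60882\right)} = \frac{1}{8697 + 68 \left(-60881\right)} = \frac{1}{8697 - 4139908} = \frac{1}{-4131211} = - \frac{1}{4131211}$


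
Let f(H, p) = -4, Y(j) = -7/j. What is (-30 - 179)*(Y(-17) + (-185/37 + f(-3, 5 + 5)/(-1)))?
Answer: 2090/17 ≈ 122.94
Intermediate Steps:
(-30 - 179)*(Y(-17) + (-185/37 + f(-3, 5 + 5)/(-1))) = (-30 - 179)*(-7/(-17) + (-185/37 - 4/(-1))) = -209*(-7*(-1/17) + (-185*1/37 - 4*(-1))) = -209*(7/17 + (-5 + 4)) = -209*(7/17 - 1) = -209*(-10/17) = 2090/17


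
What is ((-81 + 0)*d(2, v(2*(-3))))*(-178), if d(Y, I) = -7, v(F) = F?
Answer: -100926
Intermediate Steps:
((-81 + 0)*d(2, v(2*(-3))))*(-178) = ((-81 + 0)*(-7))*(-178) = -81*(-7)*(-178) = 567*(-178) = -100926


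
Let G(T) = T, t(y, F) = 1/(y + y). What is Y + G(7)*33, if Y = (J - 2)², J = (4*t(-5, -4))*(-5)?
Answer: 231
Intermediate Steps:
t(y, F) = 1/(2*y)
J = 2 (J = (4*((½)/(-5)))*(-5) = (4*((½)*(-⅕)))*(-5) = (4*(-⅒))*(-5) = -⅖*(-5) = 2)
Y = 0 (Y = (2 - 2)² = 0² = 0)
Y + G(7)*33 = 0 + 7*33 = 0 + 231 = 231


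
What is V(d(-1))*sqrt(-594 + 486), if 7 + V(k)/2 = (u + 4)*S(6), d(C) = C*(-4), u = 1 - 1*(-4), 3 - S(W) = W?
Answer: -408*I*sqrt(3) ≈ -706.68*I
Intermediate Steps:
S(W) = 3 - W
u = 5 (u = 1 + 4 = 5)
d(C) = -4*C
V(k) = -68 (V(k) = -14 + 2*((5 + 4)*(3 - 1*6)) = -14 + 2*(9*(3 - 6)) = -14 + 2*(9*(-3)) = -14 + 2*(-27) = -14 - 54 = -68)
V(d(-1))*sqrt(-594 + 486) = -68*sqrt(-594 + 486) = -408*I*sqrt(3)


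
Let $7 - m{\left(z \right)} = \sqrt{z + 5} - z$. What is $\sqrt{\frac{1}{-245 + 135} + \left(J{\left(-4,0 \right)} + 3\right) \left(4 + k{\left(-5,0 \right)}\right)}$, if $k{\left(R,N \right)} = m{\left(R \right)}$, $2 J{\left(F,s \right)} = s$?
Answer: $\frac{\sqrt{217690}}{110} \approx 4.2416$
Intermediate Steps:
$J{\left(F,s \right)} = \frac{s}{2}$
$m{\left(z \right)} = 7 + z - \sqrt{5 + z}$ ($m{\left(z \right)} = 7 - \left(\sqrt{z + 5} - z\right) = 7 - \left(\sqrt{5 + z} - z\right) = 7 + \left(z - \sqrt{5 + z}\right) = 7 + z - \sqrt{5 + z}$)
$k{\left(R,N \right)} = 7 + R - \sqrt{5 + R}$
$\sqrt{\frac{1}{-245 + 135} + \left(J{\left(-4,0 \right)} + 3\right) \left(4 + k{\left(-5,0 \right)}\right)} = \sqrt{\frac{1}{-245 + 135} + \left(\frac{1}{2} \cdot 0 + 3\right) \left(4 - \left(-2 + \sqrt{5 - 5}\right)\right)} = \sqrt{\frac{1}{-110} + \left(0 + 3\right) \left(4 - \left(-2 + \sqrt{0}\right)\right)} = \sqrt{- \frac{1}{110} + 3 \left(4 - -2\right)} = \sqrt{- \frac{1}{110} + 3 \left(4 + \left(7 - 5 + 0\right)\right)} = \sqrt{- \frac{1}{110} + 3 \left(4 + 2\right)} = \sqrt{- \frac{1}{110} + 3 \cdot 6} = \sqrt{- \frac{1}{110} + 18} = \sqrt{\frac{1979}{110}} = \frac{\sqrt{217690}}{110}$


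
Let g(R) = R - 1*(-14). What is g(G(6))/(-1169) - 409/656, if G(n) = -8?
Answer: -482057/766864 ≈ -0.62861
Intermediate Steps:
g(R) = 14 + R (g(R) = R + 14 = 14 + R)
g(G(6))/(-1169) - 409/656 = (14 - 8)/(-1169) - 409/656 = 6*(-1/1169) - 409*1/656 = -6/1169 - 409/656 = -482057/766864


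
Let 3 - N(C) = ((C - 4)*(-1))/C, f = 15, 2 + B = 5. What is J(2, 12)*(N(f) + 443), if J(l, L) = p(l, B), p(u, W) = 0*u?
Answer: 0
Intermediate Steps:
B = 3 (B = -2 + 5 = 3)
p(u, W) = 0
J(l, L) = 0
N(C) = 3 - (4 - C)/C (N(C) = 3 - (C - 4)*(-1)/C = 3 - (-4 + C)*(-1)/C = 3 - (4 - C)/C)
J(2, 12)*(N(f) + 443) = 0*((4 - 4/15) + 443) = 0*(56/15 + 443) = 0*(6701/15) = 0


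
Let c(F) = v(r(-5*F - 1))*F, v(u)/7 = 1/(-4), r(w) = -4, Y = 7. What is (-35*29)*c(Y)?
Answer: 49735/4 ≈ 12434.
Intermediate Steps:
v(u) = -7/4 (v(u) = 7/(-4) = 7*(-1/4) = -7/4)
c(F) = -7*F/4
(-35*29)*c(Y) = (-35*29)*(-7/4*7) = -1015*(-49/4) = 49735/4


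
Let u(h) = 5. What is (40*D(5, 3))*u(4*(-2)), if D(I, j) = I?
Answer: 1000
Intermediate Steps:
(40*D(5, 3))*u(4*(-2)) = (40*5)*5 = 200*5 = 1000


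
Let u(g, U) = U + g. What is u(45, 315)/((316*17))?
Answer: 90/1343 ≈ 0.067014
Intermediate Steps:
u(45, 315)/((316*17)) = (315 + 45)/((316*17)) = 360/5372 = 360*(1/5372) = 90/1343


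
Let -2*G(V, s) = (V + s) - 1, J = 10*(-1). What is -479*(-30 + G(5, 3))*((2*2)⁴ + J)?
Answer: 3947439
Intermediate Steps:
J = -10
G(V, s) = ½ - V/2 - s/2 (G(V, s) = -((V + s) - 1)/2 = -(-1 + V + s)/2 = ½ - V/2 - s/2)
-479*(-30 + G(5, 3))*((2*2)⁴ + J) = -479*(-30 + (½ - ½*5 - ½*3))*((2*2)⁴ - 10) = -479*(-30 + (½ - 5/2 - 3/2))*(4⁴ - 10) = -479*(-30 - 7/2)*(256 - 10) = -(-32093)*246/2 = -479*(-8241) = 3947439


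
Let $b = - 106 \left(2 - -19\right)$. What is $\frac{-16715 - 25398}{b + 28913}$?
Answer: $- \frac{42113}{26687} \approx -1.578$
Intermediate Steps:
$b = -2226$ ($b = - 106 \left(2 + 19\right) = \left(-106\right) 21 = -2226$)
$\frac{-16715 - 25398}{b + 28913} = \frac{-16715 - 25398}{-2226 + 28913} = - \frac{42113}{26687}$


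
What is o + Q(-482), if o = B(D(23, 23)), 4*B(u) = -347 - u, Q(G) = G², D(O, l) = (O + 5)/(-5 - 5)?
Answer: 4644759/20 ≈ 2.3224e+5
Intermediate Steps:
D(O, l) = -½ - O/10 (D(O, l) = (5 + O)/(-10) = (5 + O)*(-⅒) = -½ - O/10)
B(u) = -347/4 - u/4 (B(u) = (-347 - u)/4 = -347/4 - u/4)
o = -1721/20 (o = -347/4 - (-½ - ⅒*23)/4 = -347/4 - (-½ - 23/10)/4 = -347/4 - ¼*(-14/5) = -347/4 + 7/10 = -1721/20 ≈ -86.050)
o + Q(-482) = -1721/20 + (-482)² = -1721/20 + 232324 = 4644759/20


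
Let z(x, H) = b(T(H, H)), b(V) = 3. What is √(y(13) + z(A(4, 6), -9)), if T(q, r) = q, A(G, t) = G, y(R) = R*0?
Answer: √3 ≈ 1.7320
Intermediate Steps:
y(R) = 0
z(x, H) = 3
√(y(13) + z(A(4, 6), -9)) = √(0 + 3) = √3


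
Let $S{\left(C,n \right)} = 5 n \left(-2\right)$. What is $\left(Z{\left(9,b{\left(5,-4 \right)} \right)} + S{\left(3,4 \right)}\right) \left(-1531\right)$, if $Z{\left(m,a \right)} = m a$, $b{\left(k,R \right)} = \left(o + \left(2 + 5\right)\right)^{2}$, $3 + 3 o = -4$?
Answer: $-238836$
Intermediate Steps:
$o = - \frac{7}{3}$ ($o = -1 + \frac{1}{3} \left(-4\right) = -1 - \frac{4}{3} = - \frac{7}{3} \approx -2.3333$)
$b{\left(k,R \right)} = \frac{196}{9}$ ($b{\left(k,R \right)} = \left(- \frac{7}{3} + \left(2 + 5\right)\right)^{2} = \left(- \frac{7}{3} + 7\right)^{2} = \left(\frac{14}{3}\right)^{2} = \frac{196}{9}$)
$S{\left(C,n \right)} = - 10 n$
$Z{\left(m,a \right)} = a m$
$\left(Z{\left(9,b{\left(5,-4 \right)} \right)} + S{\left(3,4 \right)}\right) \left(-1531\right) = \left(\frac{196}{9} \cdot 9 - 40\right) \left(-1531\right) = \left(196 - 40\right) \left(-1531\right) = 156 \left(-1531\right) = -238836$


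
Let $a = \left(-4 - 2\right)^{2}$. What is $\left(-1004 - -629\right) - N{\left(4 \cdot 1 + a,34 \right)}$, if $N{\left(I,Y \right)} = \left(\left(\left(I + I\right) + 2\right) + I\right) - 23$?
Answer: $-474$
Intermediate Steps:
$a = 36$ ($a = \left(-6\right)^{2} = 36$)
$N{\left(I,Y \right)} = -21 + 3 I$ ($N{\left(I,Y \right)} = \left(\left(2 I + 2\right) + I\right) - 23 = \left(\left(2 + 2 I\right) + I\right) - 23 = \left(2 + 3 I\right) - 23 = -21 + 3 I$)
$\left(-1004 - -629\right) - N{\left(4 \cdot 1 + a,34 \right)} = \left(-1004 - -629\right) - \left(-21 + 3 \left(4 \cdot 1 + 36\right)\right) = \left(-1004 + 629\right) - \left(-21 + 3 \left(4 + 36\right)\right) = -375 - \left(-21 + 3 \cdot 40\right) = -375 - \left(-21 + 120\right) = -375 - 99 = -474$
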